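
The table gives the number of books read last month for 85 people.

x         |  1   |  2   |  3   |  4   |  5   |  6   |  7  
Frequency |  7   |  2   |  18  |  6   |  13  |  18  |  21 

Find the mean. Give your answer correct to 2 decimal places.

4.81

Values: 1, 2, 3, 4, 5, 6, 7
Σfx = 7×1 + 2×2 + 18×3 + 6×4 + 13×5 + 18×6 + 21×7 = 409
n = Σf = 85
Mean = 409 / 85 = 4.8118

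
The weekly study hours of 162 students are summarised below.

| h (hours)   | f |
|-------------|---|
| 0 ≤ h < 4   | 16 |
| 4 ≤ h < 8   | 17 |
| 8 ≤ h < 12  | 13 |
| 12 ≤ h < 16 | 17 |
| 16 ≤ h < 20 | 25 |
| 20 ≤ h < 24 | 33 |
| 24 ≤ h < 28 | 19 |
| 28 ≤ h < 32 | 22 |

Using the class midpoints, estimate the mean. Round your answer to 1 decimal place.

Midpoints: 2, 6, 10, 14, 18, 22, 26, 30
Σfm = 16×2 + 17×6 + 13×10 + 17×14 + 25×18 + 33×22 + 19×26 + 22×30 = 2832
n = Σf = 162
Mean = 2832 / 162 = 17.4815

17.5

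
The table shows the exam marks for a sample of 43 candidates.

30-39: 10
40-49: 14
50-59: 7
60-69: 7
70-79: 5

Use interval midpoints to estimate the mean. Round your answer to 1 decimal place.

50.5

Midpoints: 34.5, 44.5, 54.5, 64.5, 74.5
Σfm = 10×34.5 + 14×44.5 + 7×54.5 + 7×64.5 + 5×74.5 = 2173.5
n = Σf = 43
Mean = 2173.5 / 43 = 50.5465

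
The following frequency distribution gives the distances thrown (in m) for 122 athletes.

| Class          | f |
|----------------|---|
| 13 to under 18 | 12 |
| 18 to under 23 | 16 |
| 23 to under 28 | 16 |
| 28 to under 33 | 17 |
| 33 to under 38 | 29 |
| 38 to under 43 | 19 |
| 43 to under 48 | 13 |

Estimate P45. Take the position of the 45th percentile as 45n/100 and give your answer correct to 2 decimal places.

31.21

Cumulative frequencies: 12, 28, 44, 61, 90, 109, 122
n = 122; position = 45n/100 = 54.9.
This falls in the class 28 to under 33: L = 28, F = 44, f = 17, h = 5.
45th percentile ≈ 28 + ((54.9 − 44) / 17) × 5 = 31.2059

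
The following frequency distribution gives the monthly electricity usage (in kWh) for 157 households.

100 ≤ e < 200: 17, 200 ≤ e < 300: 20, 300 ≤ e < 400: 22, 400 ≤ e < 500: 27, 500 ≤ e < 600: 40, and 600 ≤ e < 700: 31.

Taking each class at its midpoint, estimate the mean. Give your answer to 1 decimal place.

Midpoints: 150, 250, 350, 450, 550, 650
Σfm = 17×150 + 20×250 + 22×350 + 27×450 + 40×550 + 31×650 = 69550
n = Σf = 157
Mean = 69550 / 157 = 442.9936

443.0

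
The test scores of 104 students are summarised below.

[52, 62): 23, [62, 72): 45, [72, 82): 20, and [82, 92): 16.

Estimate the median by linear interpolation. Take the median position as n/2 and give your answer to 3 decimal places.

68.444

Cumulative frequencies: 23, 68, 88, 104
n = 104; position = n/2 = 52.
This falls in the class [62, 72): L = 62, F = 23, f = 45, h = 10.
Median ≈ 62 + ((52 − 23) / 45) × 10 = 68.4444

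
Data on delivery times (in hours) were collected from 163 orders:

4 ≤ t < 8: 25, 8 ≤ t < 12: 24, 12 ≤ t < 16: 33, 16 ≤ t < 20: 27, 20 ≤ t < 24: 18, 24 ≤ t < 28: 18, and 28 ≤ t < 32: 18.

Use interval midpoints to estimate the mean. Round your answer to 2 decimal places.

Midpoints: 6, 10, 14, 18, 22, 26, 30
Σfm = 25×6 + 24×10 + 33×14 + 27×18 + 18×22 + 18×26 + 18×30 = 2742
n = Σf = 163
Mean = 2742 / 163 = 16.8221

16.82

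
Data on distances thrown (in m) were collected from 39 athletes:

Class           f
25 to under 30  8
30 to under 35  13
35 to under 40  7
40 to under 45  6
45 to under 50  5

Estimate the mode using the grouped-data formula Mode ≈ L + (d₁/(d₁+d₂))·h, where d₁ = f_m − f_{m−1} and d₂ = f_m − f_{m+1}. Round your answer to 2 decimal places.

Modal class: 30 to under 35 (highest frequency 13).
d₁ = 13 − 8 = 5, d₂ = 13 − 7 = 6
Mode ≈ 30 + (5/(5+6)) × 5 = 30 + 2.2727 = 32.2727

32.27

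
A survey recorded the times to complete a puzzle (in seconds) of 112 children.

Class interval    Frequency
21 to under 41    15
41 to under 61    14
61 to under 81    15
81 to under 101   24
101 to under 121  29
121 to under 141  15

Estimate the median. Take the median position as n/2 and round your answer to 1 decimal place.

91.0

Cumulative frequencies: 15, 29, 44, 68, 97, 112
n = 112; position = n/2 = 56.
This falls in the class 81 to under 101: L = 81, F = 44, f = 24, h = 20.
Median ≈ 81 + ((56 − 44) / 24) × 20 = 91.0000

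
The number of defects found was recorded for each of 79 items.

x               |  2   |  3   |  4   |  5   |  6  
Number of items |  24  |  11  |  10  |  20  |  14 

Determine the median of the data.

Cumulative frequencies: 24, 35, 45, 65, 79
n = 79, so the median is the value in position (n+1)/2 = 40.
Position 40 falls at value 4.

4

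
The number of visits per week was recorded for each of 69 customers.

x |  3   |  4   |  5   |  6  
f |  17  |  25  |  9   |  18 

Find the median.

4

Cumulative frequencies: 17, 42, 51, 69
n = 69, so the median is the value in position (n+1)/2 = 35.
Position 35 falls at value 4.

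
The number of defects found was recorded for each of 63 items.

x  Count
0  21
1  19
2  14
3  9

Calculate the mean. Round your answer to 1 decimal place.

Values: 0, 1, 2, 3
Σfx = 21×0 + 19×1 + 14×2 + 9×3 = 74
n = Σf = 63
Mean = 74 / 63 = 1.1746

1.2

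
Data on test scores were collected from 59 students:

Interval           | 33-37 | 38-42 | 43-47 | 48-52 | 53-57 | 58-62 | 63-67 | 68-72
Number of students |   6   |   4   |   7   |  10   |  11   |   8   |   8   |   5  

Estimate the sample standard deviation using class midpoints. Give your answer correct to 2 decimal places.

Midpoints: 35, 40, 45, 50, 55, 60, 65, 70
n = 59, Σfm = 3140, mean = 53.2203
Σfm² = 173300
Σf(m − x̄)² = Σfm² − (Σfm)²/n = 173300 − 3140²/59 = 6188.1356
Sample variance = 6188.1356 / 58 = 106.6920
Standard deviation = √106.6920 = 10.3292

10.33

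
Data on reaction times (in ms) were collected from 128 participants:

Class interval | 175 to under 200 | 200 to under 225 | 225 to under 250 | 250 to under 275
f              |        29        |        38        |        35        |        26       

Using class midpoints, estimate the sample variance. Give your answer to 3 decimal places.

697.435

Midpoints: 187.5, 212.5, 237.5, 262.5
n = 128, Σfm = 28650, mean = 223.8281
Σfm² = 6501250
Σf(m − x̄)² = Σfm² − (Σfm)²/n = 6501250 − 28650²/128 = 88574.2188
Sample variance = 88574.2188 / 127 = 697.4348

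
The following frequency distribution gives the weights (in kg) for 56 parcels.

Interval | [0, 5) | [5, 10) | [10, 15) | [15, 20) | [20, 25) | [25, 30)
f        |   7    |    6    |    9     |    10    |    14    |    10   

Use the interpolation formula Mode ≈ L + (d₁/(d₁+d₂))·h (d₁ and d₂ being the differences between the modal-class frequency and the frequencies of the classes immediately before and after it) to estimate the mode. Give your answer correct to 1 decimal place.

Modal class: [20, 25) (highest frequency 14).
d₁ = 14 − 10 = 4, d₂ = 14 − 10 = 4
Mode ≈ 20 + (4/(4+4)) × 5 = 20 + 2.5000 = 22.5000

22.5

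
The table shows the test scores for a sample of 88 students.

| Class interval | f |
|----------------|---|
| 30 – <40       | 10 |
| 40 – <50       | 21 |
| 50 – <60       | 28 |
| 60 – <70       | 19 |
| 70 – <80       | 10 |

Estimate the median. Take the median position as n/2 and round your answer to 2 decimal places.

54.64

Cumulative frequencies: 10, 31, 59, 78, 88
n = 88; position = n/2 = 44.
This falls in the class 50 – <60: L = 50, F = 31, f = 28, h = 10.
Median ≈ 50 + ((44 − 31) / 28) × 10 = 54.6429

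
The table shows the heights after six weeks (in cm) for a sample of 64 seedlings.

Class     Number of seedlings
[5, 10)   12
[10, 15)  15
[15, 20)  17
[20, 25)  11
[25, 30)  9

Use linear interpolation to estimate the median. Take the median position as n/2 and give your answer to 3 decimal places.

Cumulative frequencies: 12, 27, 44, 55, 64
n = 64; position = n/2 = 32.
This falls in the class [15, 20): L = 15, F = 27, f = 17, h = 5.
Median ≈ 15 + ((32 − 27) / 17) × 5 = 16.4706

16.471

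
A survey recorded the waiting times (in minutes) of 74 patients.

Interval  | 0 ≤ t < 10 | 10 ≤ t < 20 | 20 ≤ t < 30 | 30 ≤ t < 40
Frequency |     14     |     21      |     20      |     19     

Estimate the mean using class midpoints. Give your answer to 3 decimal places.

Midpoints: 5, 15, 25, 35
Σfm = 14×5 + 21×15 + 20×25 + 19×35 = 1550
n = Σf = 74
Mean = 1550 / 74 = 20.9459

20.946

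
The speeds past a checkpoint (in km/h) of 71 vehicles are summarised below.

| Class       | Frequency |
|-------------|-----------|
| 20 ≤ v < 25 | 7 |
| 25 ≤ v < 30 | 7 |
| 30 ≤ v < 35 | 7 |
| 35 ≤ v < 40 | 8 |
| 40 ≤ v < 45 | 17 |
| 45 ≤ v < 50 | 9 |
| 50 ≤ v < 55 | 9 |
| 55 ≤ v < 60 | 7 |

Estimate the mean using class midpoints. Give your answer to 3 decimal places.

Midpoints: 22.5, 27.5, 32.5, 37.5, 42.5, 47.5, 52.5, 57.5
Σfm = 7×22.5 + 7×27.5 + 7×32.5 + 8×37.5 + 17×42.5 + 9×47.5 + 9×52.5 + 7×57.5 = 2902.5
n = Σf = 71
Mean = 2902.5 / 71 = 40.8803

40.880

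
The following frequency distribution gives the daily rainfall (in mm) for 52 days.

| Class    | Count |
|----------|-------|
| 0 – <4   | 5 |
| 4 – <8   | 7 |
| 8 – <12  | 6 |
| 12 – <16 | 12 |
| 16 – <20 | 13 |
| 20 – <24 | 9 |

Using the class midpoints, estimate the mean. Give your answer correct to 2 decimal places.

13.69

Midpoints: 2, 6, 10, 14, 18, 22
Σfm = 5×2 + 7×6 + 6×10 + 12×14 + 13×18 + 9×22 = 712
n = Σf = 52
Mean = 712 / 52 = 13.6923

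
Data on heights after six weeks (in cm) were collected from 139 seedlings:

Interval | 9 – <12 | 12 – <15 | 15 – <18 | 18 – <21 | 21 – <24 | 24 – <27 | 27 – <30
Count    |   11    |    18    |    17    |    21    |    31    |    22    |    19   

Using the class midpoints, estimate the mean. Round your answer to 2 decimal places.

20.49

Midpoints: 10.5, 13.5, 16.5, 19.5, 22.5, 25.5, 28.5
Σfm = 11×10.5 + 18×13.5 + 17×16.5 + 21×19.5 + 31×22.5 + 22×25.5 + 19×28.5 = 2848.5
n = Σf = 139
Mean = 2848.5 / 139 = 20.4928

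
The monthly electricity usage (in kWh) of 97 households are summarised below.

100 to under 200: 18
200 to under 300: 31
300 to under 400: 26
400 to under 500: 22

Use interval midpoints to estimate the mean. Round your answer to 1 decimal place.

Midpoints: 150, 250, 350, 450
Σfm = 18×150 + 31×250 + 26×350 + 22×450 = 29450
n = Σf = 97
Mean = 29450 / 97 = 303.6082

303.6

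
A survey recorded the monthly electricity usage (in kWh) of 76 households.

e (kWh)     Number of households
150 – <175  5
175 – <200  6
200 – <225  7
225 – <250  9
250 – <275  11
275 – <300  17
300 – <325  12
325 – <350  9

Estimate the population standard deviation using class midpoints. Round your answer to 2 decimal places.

Midpoints: 162.5, 187.5, 212.5, 237.5, 262.5, 287.5, 312.5, 337.5
n = 76, Σfm = 20125, mean = 264.8026
Σfm² = 5526875
Σf(m − x̄)² = Σfm² − (Σfm)²/n = 5526875 − 20125²/76 = 197722.0395
Population variance = 197722.0395 / 76 = 2601.6058
Standard deviation = √2601.6058 = 51.0059

51.01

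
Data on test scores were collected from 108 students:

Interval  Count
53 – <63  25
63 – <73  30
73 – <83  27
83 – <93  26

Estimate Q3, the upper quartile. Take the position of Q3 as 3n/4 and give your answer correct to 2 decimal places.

82.63

Cumulative frequencies: 25, 55, 82, 108
n = 108; position = 3n/4 = 81.
This falls in the class 73 – <83: L = 73, F = 55, f = 27, h = 10.
Upper quartile ≈ 73 + ((81 − 55) / 27) × 10 = 82.6296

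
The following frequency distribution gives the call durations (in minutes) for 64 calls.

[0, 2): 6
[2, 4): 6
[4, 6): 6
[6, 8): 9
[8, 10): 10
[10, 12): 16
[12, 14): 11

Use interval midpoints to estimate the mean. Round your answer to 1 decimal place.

Midpoints: 1, 3, 5, 7, 9, 11, 13
Σfm = 6×1 + 6×3 + 6×5 + 9×7 + 10×9 + 16×11 + 11×13 = 526
n = Σf = 64
Mean = 526 / 64 = 8.2188

8.2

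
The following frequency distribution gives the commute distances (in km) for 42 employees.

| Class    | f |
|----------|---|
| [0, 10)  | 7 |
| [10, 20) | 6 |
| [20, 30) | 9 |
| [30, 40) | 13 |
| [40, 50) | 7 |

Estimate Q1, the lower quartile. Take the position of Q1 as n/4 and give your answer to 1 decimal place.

Cumulative frequencies: 7, 13, 22, 35, 42
n = 42; position = n/4 = 10.5.
This falls in the class [10, 20): L = 10, F = 7, f = 6, h = 10.
Lower quartile ≈ 10 + ((10.5 − 7) / 6) × 10 = 15.8333

15.8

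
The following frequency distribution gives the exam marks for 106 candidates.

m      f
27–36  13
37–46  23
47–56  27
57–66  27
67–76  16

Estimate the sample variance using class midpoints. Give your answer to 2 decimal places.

Midpoints: 31.5, 41.5, 51.5, 61.5, 71.5
n = 106, Σfm = 5559, mean = 52.4434
Σfm² = 308038.5
Σf(m − x̄)² = Σfm² − (Σfm)²/n = 308038.5 − 5559²/106 = 16505.6604
Sample variance = 16505.6604 / 105 = 157.1968

157.20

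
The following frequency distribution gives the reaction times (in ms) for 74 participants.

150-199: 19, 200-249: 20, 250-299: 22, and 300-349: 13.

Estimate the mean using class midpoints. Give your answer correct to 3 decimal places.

244.095

Midpoints: 174.5, 224.5, 274.5, 324.5
Σfm = 19×174.5 + 20×224.5 + 22×274.5 + 13×324.5 = 18063
n = Σf = 74
Mean = 18063 / 74 = 244.0946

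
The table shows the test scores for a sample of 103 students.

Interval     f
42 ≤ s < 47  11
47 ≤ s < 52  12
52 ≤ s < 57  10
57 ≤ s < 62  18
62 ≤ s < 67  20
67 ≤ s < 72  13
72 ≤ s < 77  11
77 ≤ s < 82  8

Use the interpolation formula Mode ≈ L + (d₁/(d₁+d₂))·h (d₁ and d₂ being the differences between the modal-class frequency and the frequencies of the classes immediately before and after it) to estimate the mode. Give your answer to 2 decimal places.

63.11

Modal class: 62 ≤ s < 67 (highest frequency 20).
d₁ = 20 − 18 = 2, d₂ = 20 − 13 = 7
Mode ≈ 62 + (2/(2+7)) × 5 = 62 + 1.1111 = 63.1111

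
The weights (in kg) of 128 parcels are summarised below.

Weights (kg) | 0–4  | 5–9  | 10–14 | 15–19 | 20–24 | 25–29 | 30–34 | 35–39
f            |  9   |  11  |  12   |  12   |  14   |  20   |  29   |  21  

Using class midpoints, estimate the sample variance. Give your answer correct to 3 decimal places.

121.629

Midpoints: 2, 7, 12, 17, 22, 27, 32, 37
n = 128, Σfm = 2996, mean = 23.4062
Σfm² = 85572
Σf(m − x̄)² = Σfm² − (Σfm)²/n = 85572 − 2996²/128 = 15446.8750
Sample variance = 15446.8750 / 127 = 121.6289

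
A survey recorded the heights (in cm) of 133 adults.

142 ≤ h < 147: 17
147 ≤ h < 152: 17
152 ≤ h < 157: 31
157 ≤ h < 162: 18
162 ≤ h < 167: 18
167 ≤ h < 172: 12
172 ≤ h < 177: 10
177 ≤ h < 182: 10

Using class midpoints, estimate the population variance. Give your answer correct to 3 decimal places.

Midpoints: 144.5, 149.5, 154.5, 159.5, 164.5, 169.5, 174.5, 179.5
n = 133, Σfm = 21193.5, mean = 159.3496
Σfm² = 3391373.25
Σf(m − x̄)² = Σfm² − (Σfm)²/n = 3391373.25 − 21193.5²/133 = 14196.9925
Population variance = 14196.9925 / 133 = 106.7443

106.744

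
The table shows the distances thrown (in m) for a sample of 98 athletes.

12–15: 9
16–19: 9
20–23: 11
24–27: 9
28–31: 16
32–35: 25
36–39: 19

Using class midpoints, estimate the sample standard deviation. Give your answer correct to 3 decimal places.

Midpoints: 13.5, 17.5, 21.5, 25.5, 29.5, 33.5, 37.5
n = 98, Σfm = 2767, mean = 28.2347
Σfm² = 84032.5
Σf(m − x̄)² = Σfm² − (Σfm)²/n = 84032.5 − 2767²/98 = 5907.1020
Sample variance = 5907.1020 / 97 = 60.8980
Standard deviation = √60.8980 = 7.8037

7.804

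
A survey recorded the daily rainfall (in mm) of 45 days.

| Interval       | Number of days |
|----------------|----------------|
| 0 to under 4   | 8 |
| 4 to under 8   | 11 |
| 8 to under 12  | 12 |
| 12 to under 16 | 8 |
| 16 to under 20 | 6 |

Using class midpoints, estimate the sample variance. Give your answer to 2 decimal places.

Midpoints: 2, 6, 10, 14, 18
n = 45, Σfm = 422, mean = 9.3778
Σfm² = 5140
Σf(m − x̄)² = Σfm² − (Σfm)²/n = 5140 − 422²/45 = 1182.5778
Sample variance = 1182.5778 / 44 = 26.8768

26.88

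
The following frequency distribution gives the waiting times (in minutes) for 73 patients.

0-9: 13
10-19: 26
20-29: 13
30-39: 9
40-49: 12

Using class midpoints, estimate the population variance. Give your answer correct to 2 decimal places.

178.16

Midpoints: 4.5, 14.5, 24.5, 34.5, 44.5
n = 73, Σfm = 1598.5, mean = 21.8973
Σfm² = 48008.25
Σf(m − x̄)² = Σfm² − (Σfm)²/n = 48008.25 − 1598.5²/73 = 13005.4795
Population variance = 13005.4795 / 73 = 178.1573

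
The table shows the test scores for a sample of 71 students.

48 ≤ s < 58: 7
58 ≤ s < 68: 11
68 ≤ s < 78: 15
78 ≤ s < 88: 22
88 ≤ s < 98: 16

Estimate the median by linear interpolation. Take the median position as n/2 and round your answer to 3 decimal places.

Cumulative frequencies: 7, 18, 33, 55, 71
n = 71; position = n/2 = 35.5.
This falls in the class 78 ≤ s < 88: L = 78, F = 33, f = 22, h = 10.
Median ≈ 78 + ((35.5 − 33) / 22) × 10 = 79.1364

79.136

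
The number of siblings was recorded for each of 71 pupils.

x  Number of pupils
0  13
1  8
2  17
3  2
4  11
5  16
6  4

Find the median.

Cumulative frequencies: 13, 21, 38, 40, 51, 67, 71
n = 71, so the median is the value in position (n+1)/2 = 36.
Position 36 falls at value 2.

2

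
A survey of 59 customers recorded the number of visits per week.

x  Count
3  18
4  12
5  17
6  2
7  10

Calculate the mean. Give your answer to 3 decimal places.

Values: 3, 4, 5, 6, 7
Σfx = 18×3 + 12×4 + 17×5 + 2×6 + 10×7 = 269
n = Σf = 59
Mean = 269 / 59 = 4.5593

4.559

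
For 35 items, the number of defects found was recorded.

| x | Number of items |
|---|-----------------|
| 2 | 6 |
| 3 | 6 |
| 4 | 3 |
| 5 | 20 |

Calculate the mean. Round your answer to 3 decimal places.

4.057

Values: 2, 3, 4, 5
Σfx = 6×2 + 6×3 + 3×4 + 20×5 = 142
n = Σf = 35
Mean = 142 / 35 = 4.0571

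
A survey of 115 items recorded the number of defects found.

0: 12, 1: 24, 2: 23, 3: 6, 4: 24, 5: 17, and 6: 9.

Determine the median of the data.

Cumulative frequencies: 12, 36, 59, 65, 89, 106, 115
n = 115, so the median is the value in position (n+1)/2 = 58.
Position 58 falls at value 2.

2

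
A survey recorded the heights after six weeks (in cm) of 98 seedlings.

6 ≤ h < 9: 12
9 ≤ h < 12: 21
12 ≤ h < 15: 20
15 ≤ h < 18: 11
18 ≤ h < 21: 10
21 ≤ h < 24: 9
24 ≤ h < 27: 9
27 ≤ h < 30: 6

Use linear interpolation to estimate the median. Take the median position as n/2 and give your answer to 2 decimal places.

Cumulative frequencies: 12, 33, 53, 64, 74, 83, 92, 98
n = 98; position = n/2 = 49.
This falls in the class 12 ≤ h < 15: L = 12, F = 33, f = 20, h = 3.
Median ≈ 12 + ((49 − 33) / 20) × 3 = 14.4000

14.40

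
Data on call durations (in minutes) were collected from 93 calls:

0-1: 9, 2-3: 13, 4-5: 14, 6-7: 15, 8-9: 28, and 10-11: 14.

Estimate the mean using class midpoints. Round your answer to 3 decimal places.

6.263

Midpoints: 0.5, 2.5, 4.5, 6.5, 8.5, 10.5
Σfm = 9×0.5 + 13×2.5 + 14×4.5 + 15×6.5 + 28×8.5 + 14×10.5 = 582.5
n = Σf = 93
Mean = 582.5 / 93 = 6.2634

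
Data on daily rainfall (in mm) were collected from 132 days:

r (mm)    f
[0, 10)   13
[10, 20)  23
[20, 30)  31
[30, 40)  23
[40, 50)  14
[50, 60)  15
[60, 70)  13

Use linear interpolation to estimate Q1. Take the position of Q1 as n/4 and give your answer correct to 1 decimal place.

Cumulative frequencies: 13, 36, 67, 90, 104, 119, 132
n = 132; position = n/4 = 33.
This falls in the class [10, 20): L = 10, F = 13, f = 23, h = 10.
Lower quartile ≈ 10 + ((33 − 13) / 23) × 10 = 18.6957

18.7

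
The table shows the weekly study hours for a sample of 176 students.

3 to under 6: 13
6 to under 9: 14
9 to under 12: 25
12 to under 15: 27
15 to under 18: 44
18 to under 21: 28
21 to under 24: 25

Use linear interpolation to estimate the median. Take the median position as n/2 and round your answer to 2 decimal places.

15.61

Cumulative frequencies: 13, 27, 52, 79, 123, 151, 176
n = 176; position = n/2 = 88.
This falls in the class 15 to under 18: L = 15, F = 79, f = 44, h = 3.
Median ≈ 15 + ((88 − 79) / 44) × 3 = 15.6136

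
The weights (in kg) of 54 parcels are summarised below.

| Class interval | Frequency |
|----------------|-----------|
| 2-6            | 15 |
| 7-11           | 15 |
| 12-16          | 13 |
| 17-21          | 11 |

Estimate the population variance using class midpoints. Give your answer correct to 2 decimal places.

29.90

Midpoints: 4, 9, 14, 19
n = 54, Σfm = 586, mean = 10.8519
Σfm² = 7974
Σf(m − x̄)² = Σfm² − (Σfm)²/n = 7974 − 586²/54 = 1614.8148
Population variance = 1614.8148 / 54 = 29.9040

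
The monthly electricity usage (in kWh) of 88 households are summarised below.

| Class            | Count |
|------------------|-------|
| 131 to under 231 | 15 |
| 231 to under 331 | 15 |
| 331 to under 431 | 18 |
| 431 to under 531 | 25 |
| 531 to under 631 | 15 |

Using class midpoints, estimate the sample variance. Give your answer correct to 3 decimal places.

Midpoints: 181, 281, 381, 481, 581
n = 88, Σfm = 34528, mean = 392.3636
Σfm² = 15136168
Σf(m − x̄)² = Σfm² − (Σfm)²/n = 15136168 − 34528²/88 = 1588636.3636
Sample variance = 1588636.3636 / 87 = 18260.1881

18260.188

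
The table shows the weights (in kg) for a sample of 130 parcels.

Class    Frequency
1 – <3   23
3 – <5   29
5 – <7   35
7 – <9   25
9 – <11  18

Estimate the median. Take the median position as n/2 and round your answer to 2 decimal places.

Cumulative frequencies: 23, 52, 87, 112, 130
n = 130; position = n/2 = 65.
This falls in the class 5 – <7: L = 5, F = 52, f = 35, h = 2.
Median ≈ 5 + ((65 − 52) / 35) × 2 = 5.7429

5.74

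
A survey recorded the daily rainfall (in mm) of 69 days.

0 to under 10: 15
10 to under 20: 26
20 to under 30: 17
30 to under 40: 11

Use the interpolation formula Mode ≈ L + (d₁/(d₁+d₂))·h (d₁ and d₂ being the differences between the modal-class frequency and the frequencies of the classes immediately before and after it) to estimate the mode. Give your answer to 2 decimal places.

Modal class: 10 to under 20 (highest frequency 26).
d₁ = 26 − 15 = 11, d₂ = 26 − 17 = 9
Mode ≈ 10 + (11/(11+9)) × 10 = 10 + 5.5000 = 15.5000

15.50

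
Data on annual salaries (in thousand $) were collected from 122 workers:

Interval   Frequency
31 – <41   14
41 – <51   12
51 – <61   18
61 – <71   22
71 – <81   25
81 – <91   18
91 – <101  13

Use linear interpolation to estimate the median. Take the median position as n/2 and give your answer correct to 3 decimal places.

68.727

Cumulative frequencies: 14, 26, 44, 66, 91, 109, 122
n = 122; position = n/2 = 61.
This falls in the class 61 – <71: L = 61, F = 44, f = 22, h = 10.
Median ≈ 61 + ((61 − 44) / 22) × 10 = 68.7273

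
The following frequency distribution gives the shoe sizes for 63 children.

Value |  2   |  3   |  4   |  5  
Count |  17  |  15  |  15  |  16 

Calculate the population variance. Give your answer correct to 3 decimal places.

Values: 2, 3, 4, 5
n = 63, Σfx = 219, mean = 3.4762
Σfx² = 843
Σf(x − x̄)² = Σfx² − (Σfx)²/n = 843 − 219²/63 = 81.7143
Population variance = 81.7143 / 63 = 1.2971

1.297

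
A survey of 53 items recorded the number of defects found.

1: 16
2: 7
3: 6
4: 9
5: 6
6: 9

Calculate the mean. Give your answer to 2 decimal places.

3.17

Values: 1, 2, 3, 4, 5, 6
Σfx = 16×1 + 7×2 + 6×3 + 9×4 + 6×5 + 9×6 = 168
n = Σf = 53
Mean = 168 / 53 = 3.1698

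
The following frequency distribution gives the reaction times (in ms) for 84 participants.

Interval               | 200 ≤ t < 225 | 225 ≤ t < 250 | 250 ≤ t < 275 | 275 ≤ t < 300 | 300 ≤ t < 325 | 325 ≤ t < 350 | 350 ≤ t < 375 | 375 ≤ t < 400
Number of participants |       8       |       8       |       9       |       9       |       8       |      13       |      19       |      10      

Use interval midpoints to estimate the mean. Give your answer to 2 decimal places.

311.90

Midpoints: 212.5, 237.5, 262.5, 287.5, 312.5, 337.5, 362.5, 387.5
Σfm = 8×212.5 + 8×237.5 + 9×262.5 + 9×287.5 + 8×312.5 + 13×337.5 + 19×362.5 + 10×387.5 = 26200
n = Σf = 84
Mean = 26200 / 84 = 311.9048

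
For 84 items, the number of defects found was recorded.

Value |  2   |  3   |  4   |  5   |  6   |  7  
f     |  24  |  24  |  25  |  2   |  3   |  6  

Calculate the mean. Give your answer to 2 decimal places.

Values: 2, 3, 4, 5, 6, 7
Σfx = 24×2 + 24×3 + 25×4 + 2×5 + 3×6 + 6×7 = 290
n = Σf = 84
Mean = 290 / 84 = 3.4524

3.45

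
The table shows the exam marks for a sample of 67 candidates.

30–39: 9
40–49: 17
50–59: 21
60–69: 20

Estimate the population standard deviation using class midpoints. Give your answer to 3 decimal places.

10.195

Midpoints: 34.5, 44.5, 54.5, 64.5
n = 67, Σfm = 3501.5, mean = 52.2612
Σfm² = 189956.75
Σf(m − x̄)² = Σfm² − (Σfm)²/n = 189956.75 − 3501.5²/67 = 6964.1791
Population variance = 6964.1791 / 67 = 103.9430
Standard deviation = √103.9430 = 10.1952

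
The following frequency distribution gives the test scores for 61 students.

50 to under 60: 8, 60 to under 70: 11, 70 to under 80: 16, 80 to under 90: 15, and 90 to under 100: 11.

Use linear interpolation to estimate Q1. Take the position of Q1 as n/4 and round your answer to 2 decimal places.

66.59

Cumulative frequencies: 8, 19, 35, 50, 61
n = 61; position = n/4 = 15.25.
This falls in the class 60 to under 70: L = 60, F = 8, f = 11, h = 10.
Lower quartile ≈ 60 + ((15.25 − 8) / 11) × 10 = 66.5909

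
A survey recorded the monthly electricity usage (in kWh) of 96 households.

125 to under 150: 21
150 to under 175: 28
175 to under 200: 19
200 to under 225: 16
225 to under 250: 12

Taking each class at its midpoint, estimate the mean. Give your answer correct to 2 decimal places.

179.69

Midpoints: 137.5, 162.5, 187.5, 212.5, 237.5
Σfm = 21×137.5 + 28×162.5 + 19×187.5 + 16×212.5 + 12×237.5 = 17250
n = Σf = 96
Mean = 17250 / 96 = 179.6875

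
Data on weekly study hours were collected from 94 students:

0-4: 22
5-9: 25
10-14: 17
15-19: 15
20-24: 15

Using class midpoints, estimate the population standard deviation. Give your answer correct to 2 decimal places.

6.95

Midpoints: 2, 7, 12, 17, 22
n = 94, Σfm = 1008, mean = 10.7234
Σfm² = 15356
Σf(m − x̄)² = Σfm² − (Σfm)²/n = 15356 − 1008²/94 = 4546.8085
Population variance = 4546.8085 / 94 = 48.3703
Standard deviation = √48.3703 = 6.9549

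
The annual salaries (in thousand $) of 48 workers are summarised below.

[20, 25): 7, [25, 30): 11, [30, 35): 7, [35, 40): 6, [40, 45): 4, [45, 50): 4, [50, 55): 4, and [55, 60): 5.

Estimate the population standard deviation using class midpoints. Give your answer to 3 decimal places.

Midpoints: 22.5, 27.5, 32.5, 37.5, 42.5, 47.5, 52.5, 57.5
n = 48, Σfm = 1770, mean = 36.8750
Σfm² = 71500
Σf(m − x̄)² = Σfm² − (Σfm)²/n = 71500 − 1770²/48 = 6231.2500
Population variance = 6231.2500 / 48 = 129.8177
Standard deviation = √129.8177 = 11.3938

11.394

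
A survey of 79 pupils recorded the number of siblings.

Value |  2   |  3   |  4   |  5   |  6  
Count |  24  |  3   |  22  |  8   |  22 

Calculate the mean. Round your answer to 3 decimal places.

Values: 2, 3, 4, 5, 6
Σfx = 24×2 + 3×3 + 22×4 + 8×5 + 22×6 = 317
n = Σf = 79
Mean = 317 / 79 = 4.0127

4.013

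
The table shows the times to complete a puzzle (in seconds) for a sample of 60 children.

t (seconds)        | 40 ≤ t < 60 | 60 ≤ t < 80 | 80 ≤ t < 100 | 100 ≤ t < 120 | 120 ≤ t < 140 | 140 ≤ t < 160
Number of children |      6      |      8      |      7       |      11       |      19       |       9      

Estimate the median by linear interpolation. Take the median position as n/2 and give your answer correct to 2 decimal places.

116.36

Cumulative frequencies: 6, 14, 21, 32, 51, 60
n = 60; position = n/2 = 30.
This falls in the class 100 ≤ t < 120: L = 100, F = 21, f = 11, h = 20.
Median ≈ 100 + ((30 − 21) / 11) × 20 = 116.3636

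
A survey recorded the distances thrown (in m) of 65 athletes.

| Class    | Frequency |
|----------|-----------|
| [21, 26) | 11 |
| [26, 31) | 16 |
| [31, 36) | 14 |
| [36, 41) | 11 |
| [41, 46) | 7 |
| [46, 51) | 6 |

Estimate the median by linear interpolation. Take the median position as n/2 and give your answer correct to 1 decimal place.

Cumulative frequencies: 11, 27, 41, 52, 59, 65
n = 65; position = n/2 = 32.5.
This falls in the class [31, 36): L = 31, F = 27, f = 14, h = 5.
Median ≈ 31 + ((32.5 − 27) / 14) × 5 = 32.9643

33.0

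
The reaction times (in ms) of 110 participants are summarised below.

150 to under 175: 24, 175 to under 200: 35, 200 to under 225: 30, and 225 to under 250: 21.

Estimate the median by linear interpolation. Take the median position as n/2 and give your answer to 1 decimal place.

Cumulative frequencies: 24, 59, 89, 110
n = 110; position = n/2 = 55.
This falls in the class 175 to under 200: L = 175, F = 24, f = 35, h = 25.
Median ≈ 175 + ((55 − 24) / 35) × 25 = 197.1429

197.1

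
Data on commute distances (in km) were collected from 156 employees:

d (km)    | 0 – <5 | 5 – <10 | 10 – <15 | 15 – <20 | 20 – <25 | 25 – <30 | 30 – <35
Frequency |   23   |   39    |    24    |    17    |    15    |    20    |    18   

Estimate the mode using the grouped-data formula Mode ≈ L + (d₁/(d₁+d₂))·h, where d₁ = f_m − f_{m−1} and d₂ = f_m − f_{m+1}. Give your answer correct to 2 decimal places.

Modal class: 5 – <10 (highest frequency 39).
d₁ = 39 − 23 = 16, d₂ = 39 − 24 = 15
Mode ≈ 5 + (16/(16+15)) × 5 = 5 + 2.5806 = 7.5806

7.58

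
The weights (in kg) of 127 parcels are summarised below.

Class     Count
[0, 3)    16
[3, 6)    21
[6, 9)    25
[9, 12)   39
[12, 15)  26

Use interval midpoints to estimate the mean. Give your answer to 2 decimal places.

Midpoints: 1.5, 4.5, 7.5, 10.5, 13.5
Σfm = 16×1.5 + 21×4.5 + 25×7.5 + 39×10.5 + 26×13.5 = 1066.5
n = Σf = 127
Mean = 1066.5 / 127 = 8.3976

8.40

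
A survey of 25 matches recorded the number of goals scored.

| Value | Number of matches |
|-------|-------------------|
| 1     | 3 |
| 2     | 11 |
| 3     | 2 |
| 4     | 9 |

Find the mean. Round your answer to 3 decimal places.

Values: 1, 2, 3, 4
Σfx = 3×1 + 11×2 + 2×3 + 9×4 = 67
n = Σf = 25
Mean = 67 / 25 = 2.6800

2.680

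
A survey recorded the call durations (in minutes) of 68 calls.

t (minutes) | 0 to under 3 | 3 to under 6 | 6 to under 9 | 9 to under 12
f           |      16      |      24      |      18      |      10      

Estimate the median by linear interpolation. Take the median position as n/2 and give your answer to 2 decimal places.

5.25

Cumulative frequencies: 16, 40, 58, 68
n = 68; position = n/2 = 34.
This falls in the class 3 to under 6: L = 3, F = 16, f = 24, h = 3.
Median ≈ 3 + ((34 − 16) / 24) × 3 = 5.2500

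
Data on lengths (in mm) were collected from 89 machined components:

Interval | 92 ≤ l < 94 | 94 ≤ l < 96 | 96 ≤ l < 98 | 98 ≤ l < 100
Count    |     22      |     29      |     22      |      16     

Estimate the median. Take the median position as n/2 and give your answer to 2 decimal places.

Cumulative frequencies: 22, 51, 73, 89
n = 89; position = n/2 = 44.5.
This falls in the class 94 ≤ l < 96: L = 94, F = 22, f = 29, h = 2.
Median ≈ 94 + ((44.5 − 22) / 29) × 2 = 95.5517

95.55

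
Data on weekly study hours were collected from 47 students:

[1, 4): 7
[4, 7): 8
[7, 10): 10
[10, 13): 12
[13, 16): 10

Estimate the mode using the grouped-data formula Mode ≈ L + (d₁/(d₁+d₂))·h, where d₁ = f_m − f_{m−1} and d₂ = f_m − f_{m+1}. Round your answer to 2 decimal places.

11.50

Modal class: [10, 13) (highest frequency 12).
d₁ = 12 − 10 = 2, d₂ = 12 − 10 = 2
Mode ≈ 10 + (2/(2+2)) × 3 = 10 + 1.5000 = 11.5000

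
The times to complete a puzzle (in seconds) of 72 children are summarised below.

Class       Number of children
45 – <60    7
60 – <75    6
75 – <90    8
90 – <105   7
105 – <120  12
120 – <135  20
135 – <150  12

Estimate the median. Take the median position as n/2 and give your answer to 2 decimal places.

115.00

Cumulative frequencies: 7, 13, 21, 28, 40, 60, 72
n = 72; position = n/2 = 36.
This falls in the class 105 – <120: L = 105, F = 28, f = 12, h = 15.
Median ≈ 105 + ((36 − 28) / 12) × 15 = 115.0000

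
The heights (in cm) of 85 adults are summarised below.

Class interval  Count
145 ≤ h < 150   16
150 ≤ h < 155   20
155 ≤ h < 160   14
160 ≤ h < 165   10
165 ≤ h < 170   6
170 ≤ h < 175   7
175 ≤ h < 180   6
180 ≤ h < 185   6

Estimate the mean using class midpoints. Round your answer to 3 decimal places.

Midpoints: 147.5, 152.5, 157.5, 162.5, 167.5, 172.5, 177.5, 182.5
Σfm = 16×147.5 + 20×152.5 + 14×157.5 + 10×162.5 + 6×167.5 + 7×172.5 + 6×177.5 + 6×182.5 = 13612.5
n = Σf = 85
Mean = 13612.5 / 85 = 160.1471

160.147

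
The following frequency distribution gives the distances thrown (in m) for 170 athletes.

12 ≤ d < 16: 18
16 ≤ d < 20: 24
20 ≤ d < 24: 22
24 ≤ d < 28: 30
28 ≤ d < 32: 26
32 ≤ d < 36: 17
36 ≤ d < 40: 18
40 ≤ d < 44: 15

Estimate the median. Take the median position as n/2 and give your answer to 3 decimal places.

Cumulative frequencies: 18, 42, 64, 94, 120, 137, 155, 170
n = 170; position = n/2 = 85.
This falls in the class 24 ≤ d < 28: L = 24, F = 64, f = 30, h = 4.
Median ≈ 24 + ((85 − 64) / 30) × 4 = 26.8000

26.800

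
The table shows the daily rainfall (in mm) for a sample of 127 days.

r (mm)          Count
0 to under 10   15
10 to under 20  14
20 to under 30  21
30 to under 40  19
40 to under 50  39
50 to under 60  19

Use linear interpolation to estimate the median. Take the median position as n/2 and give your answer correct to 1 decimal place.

37.1

Cumulative frequencies: 15, 29, 50, 69, 108, 127
n = 127; position = n/2 = 63.5.
This falls in the class 30 to under 40: L = 30, F = 50, f = 19, h = 10.
Median ≈ 30 + ((63.5 − 50) / 19) × 10 = 37.1053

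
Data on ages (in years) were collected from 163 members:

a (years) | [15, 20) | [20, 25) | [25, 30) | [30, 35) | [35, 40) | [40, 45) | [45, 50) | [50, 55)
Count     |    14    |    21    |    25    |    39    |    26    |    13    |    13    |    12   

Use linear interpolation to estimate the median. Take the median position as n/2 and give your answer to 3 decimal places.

Cumulative frequencies: 14, 35, 60, 99, 125, 138, 151, 163
n = 163; position = n/2 = 81.5.
This falls in the class [30, 35): L = 30, F = 60, f = 39, h = 5.
Median ≈ 30 + ((81.5 − 60) / 39) × 5 = 32.7564

32.756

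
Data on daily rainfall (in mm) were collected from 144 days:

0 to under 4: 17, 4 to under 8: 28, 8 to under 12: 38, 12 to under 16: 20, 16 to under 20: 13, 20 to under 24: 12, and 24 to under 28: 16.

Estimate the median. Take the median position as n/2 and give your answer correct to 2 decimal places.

10.84

Cumulative frequencies: 17, 45, 83, 103, 116, 128, 144
n = 144; position = n/2 = 72.
This falls in the class 8 to under 12: L = 8, F = 45, f = 38, h = 4.
Median ≈ 8 + ((72 − 45) / 38) × 4 = 10.8421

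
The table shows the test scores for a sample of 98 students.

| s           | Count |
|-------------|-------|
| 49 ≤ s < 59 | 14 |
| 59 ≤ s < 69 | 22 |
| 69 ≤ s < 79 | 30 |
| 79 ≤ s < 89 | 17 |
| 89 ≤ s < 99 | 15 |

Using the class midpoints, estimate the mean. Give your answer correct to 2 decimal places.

73.69

Midpoints: 54, 64, 74, 84, 94
Σfm = 14×54 + 22×64 + 30×74 + 17×84 + 15×94 = 7222
n = Σf = 98
Mean = 7222 / 98 = 73.6939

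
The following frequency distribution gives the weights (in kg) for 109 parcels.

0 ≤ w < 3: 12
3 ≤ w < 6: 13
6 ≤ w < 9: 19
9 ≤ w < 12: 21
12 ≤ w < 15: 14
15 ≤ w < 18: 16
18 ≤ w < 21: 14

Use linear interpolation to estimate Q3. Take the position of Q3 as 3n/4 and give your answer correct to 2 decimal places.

Cumulative frequencies: 12, 25, 44, 65, 79, 95, 109
n = 109; position = 3n/4 = 81.75.
This falls in the class 15 ≤ w < 18: L = 15, F = 79, f = 16, h = 3.
Upper quartile ≈ 15 + ((81.75 − 79) / 16) × 3 = 15.5156

15.52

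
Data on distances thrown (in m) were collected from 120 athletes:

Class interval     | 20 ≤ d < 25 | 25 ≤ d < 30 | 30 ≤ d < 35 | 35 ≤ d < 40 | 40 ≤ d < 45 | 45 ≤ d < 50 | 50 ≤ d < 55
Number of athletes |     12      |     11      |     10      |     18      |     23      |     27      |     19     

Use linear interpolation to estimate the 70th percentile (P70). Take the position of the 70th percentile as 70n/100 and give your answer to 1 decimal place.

Cumulative frequencies: 12, 23, 33, 51, 74, 101, 120
n = 120; position = 70n/100 = 84.
This falls in the class 45 ≤ d < 50: L = 45, F = 74, f = 27, h = 5.
70th percentile ≈ 45 + ((84 − 74) / 27) × 5 = 46.8519

46.9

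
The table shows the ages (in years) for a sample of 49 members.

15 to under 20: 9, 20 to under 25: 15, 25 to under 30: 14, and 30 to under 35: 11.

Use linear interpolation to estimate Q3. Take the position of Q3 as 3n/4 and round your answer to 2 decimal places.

29.55

Cumulative frequencies: 9, 24, 38, 49
n = 49; position = 3n/4 = 36.75.
This falls in the class 25 to under 30: L = 25, F = 24, f = 14, h = 5.
Upper quartile ≈ 25 + ((36.75 − 24) / 14) × 5 = 29.5536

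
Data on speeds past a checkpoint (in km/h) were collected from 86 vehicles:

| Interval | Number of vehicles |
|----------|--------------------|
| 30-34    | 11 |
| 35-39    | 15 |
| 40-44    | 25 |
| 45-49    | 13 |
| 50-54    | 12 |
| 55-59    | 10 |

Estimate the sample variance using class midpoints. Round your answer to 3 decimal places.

58.687

Midpoints: 32, 37, 42, 47, 52, 57
n = 86, Σfm = 3762, mean = 43.7442
Σfm² = 169554
Σf(m − x̄)² = Σfm² − (Σfm)²/n = 169554 − 3762²/86 = 4988.3721
Sample variance = 4988.3721 / 85 = 58.6867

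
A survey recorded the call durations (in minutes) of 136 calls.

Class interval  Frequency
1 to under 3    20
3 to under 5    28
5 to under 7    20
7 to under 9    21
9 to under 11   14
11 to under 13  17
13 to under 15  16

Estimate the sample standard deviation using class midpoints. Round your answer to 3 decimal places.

3.949

Midpoints: 2, 4, 6, 8, 10, 12, 14
n = 136, Σfm = 1008, mean = 7.4118
Σfm² = 9576
Σf(m − x̄)² = Σfm² − (Σfm)²/n = 9576 − 1008²/136 = 2104.9412
Sample variance = 2104.9412 / 135 = 15.5922
Standard deviation = √15.5922 = 3.9487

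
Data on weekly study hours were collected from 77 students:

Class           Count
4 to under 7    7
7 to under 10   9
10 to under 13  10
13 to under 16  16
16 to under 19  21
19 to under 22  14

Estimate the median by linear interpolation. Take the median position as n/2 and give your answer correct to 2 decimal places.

15.34

Cumulative frequencies: 7, 16, 26, 42, 63, 77
n = 77; position = n/2 = 38.5.
This falls in the class 13 to under 16: L = 13, F = 26, f = 16, h = 3.
Median ≈ 13 + ((38.5 − 26) / 16) × 3 = 15.3438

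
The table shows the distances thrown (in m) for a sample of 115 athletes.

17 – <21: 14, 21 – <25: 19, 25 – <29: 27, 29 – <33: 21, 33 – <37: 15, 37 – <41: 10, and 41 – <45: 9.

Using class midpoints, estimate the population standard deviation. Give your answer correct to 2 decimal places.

Midpoints: 19, 23, 27, 31, 35, 39, 43
n = 115, Σfm = 3385, mean = 29.4348
Σfm² = 105195
Σf(m − x̄)² = Σfm² − (Σfm)²/n = 105195 − 3385²/115 = 5558.2609
Population variance = 5558.2609 / 115 = 48.3327
Standard deviation = √48.3327 = 6.9522

6.95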